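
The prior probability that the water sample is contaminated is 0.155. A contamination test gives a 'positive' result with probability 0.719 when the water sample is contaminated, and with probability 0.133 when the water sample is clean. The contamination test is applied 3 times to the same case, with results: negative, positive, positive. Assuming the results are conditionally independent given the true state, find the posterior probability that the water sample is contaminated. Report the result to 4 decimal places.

Posterior P(H) ≈ 0.6347

With H the event that the water sample is contaminated, the joint likelihood of the observed sequence is P(data|H) = 0.281·0.719·0.719 = 0.14527 and P(data|¬H) = 0.867·0.133·0.133 = 0.015336.
Bayes: P(H|data) = 0.155·0.14527 / (0.155·0.14527 + 0.845·0.015336) = 0.022516/0.035475 = 0.6347.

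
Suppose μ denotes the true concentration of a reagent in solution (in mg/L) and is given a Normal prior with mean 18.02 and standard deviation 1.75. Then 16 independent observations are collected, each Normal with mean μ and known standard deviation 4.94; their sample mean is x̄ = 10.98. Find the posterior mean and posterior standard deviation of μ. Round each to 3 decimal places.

Prior precision 1/τ₀² = 1/1.75² = 0.326531; data precision n/σ² = 16/4.94² = 0.655641.
Posterior precision = 0.326531 + 0.655641 = 0.982172, giving posterior SD = 1/√0.982172 = 1.009.
Posterior mean = (0.326531·18.02 + 0.655641·10.98) / 0.982172 = 13.321.

Posterior mean ≈ 13.321; posterior SD ≈ 1.009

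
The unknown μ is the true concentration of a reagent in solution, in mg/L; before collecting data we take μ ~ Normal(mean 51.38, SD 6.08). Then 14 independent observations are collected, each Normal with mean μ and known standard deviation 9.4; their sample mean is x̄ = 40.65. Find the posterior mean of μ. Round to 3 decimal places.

Posterior mean ≈ 42.215

Prior precision 1/τ₀² = 1/6.08² = 0.0270516; data precision n/σ² = 14/9.4² = 0.158443.
Posterior precision = 0.0270516 + 0.158443 = 0.185494.
Posterior mean = (0.0270516·51.38 + 0.158443·40.65) / 0.185494 = 42.215.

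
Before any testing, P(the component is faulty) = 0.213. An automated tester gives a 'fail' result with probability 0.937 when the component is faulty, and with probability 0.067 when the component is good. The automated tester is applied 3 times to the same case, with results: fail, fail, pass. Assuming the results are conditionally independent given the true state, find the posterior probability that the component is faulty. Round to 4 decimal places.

Posterior P(H) ≈ 0.7814

Let H be the event that the component is faulty; start with P(H) = 0.213. P('fail'|H) = 0.937, P('fail'|¬H) = 0.067.
Update on result 1 ('fail'): P(H) ← 0.937·0.2130 / (0.937·0.2130 + 0.067·0.7870) = 0.19958/0.25231 = 0.7910.
Update on result 2 ('fail'): P(H) ← 0.937·0.7910 / (0.937·0.7910 + 0.067·0.2090) = 0.74118/0.75518 = 0.9815.
Update on result 3 ('pass'): P(H) ← 0.063·0.9815 / (0.063·0.9815 + 0.933·0.0185) = 0.061832/0.079131 = 0.7814.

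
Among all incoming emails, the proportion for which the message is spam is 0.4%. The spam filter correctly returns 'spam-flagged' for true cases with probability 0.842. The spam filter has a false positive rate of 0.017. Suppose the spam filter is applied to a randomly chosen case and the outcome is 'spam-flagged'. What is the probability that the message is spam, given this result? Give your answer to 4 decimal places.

P(H | E) ≈ 0.1659

Let H be the event that the message is spam. P(H) = 0.004, so P(¬H) = 0.996. With E the 'spam-flagged' result, P(E|H) = 0.842 and P(E|¬H) = 0.017.
P(E) = 0.842·0.004 + 0.017·0.996 = 0.0033680 + 0.016932 = 0.020300.
By Bayes' theorem, P(H|E) = 0.0033680 / 0.020300 = 0.1659.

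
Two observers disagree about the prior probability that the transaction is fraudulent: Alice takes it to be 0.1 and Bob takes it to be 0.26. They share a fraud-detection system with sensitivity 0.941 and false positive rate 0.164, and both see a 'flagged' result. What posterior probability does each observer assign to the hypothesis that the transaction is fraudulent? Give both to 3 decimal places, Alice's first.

Alice: 0.389; Bob: 0.668

P('+'|H) = 0.941, P('+'|¬H) = 0.164.
Alice: numerator 0.941·0.1 = 0.094100; evidence = 0.094100+0.164·0.9 = 0.24170; posterior = 0.389.
Bob: numerator 0.941·0.26 = 0.24466; evidence = 0.24466+0.164·0.74 = 0.36602; posterior = 0.668.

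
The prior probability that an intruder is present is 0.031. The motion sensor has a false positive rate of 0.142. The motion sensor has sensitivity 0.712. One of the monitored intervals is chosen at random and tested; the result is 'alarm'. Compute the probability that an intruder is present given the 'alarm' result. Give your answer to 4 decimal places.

P(H | E) ≈ 0.1382

Write H for 'an intruder is present'. Prior odds H:¬H = 0.031/0.969 = 0.031992. For the 'alarm' outcome, the likelihood ratio is 0.712/0.142 = 5.0141.
Posterior odds = 0.031992 × 5.0141 = 0.16041, so P(H|E) = 0.16041/(1+0.16041) = 0.1382.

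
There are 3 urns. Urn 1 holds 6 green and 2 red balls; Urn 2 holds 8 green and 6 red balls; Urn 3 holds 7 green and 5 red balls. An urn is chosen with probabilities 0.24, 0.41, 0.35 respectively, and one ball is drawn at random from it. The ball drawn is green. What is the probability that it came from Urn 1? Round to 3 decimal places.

Posterior probability ≈ 0.291

Tabulate prior·likelihood by source: [1] prior 0.24, lik 0.75, product 0.1800; [2] prior 0.41, lik 0.5714, product 0.2343; [3] prior 0.35, lik 0.5833, product 0.2042.
Normalizing constant = 0.61845; the posterior for Urn 1 is its product over the sum, 0.1800/0.61845 = 0.291.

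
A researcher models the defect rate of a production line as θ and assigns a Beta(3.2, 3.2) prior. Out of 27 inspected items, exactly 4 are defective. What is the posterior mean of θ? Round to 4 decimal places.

Posterior mean ≈ 0.2156

The binomial likelihood is conjugate to the Beta prior: with 4 successes and 23 failures, the posterior is Beta(3.2+4, 3.2+23) = Beta(7.2, 26.2).
Posterior mean = α/(α+β) = 7.2/33.4 = 0.2156.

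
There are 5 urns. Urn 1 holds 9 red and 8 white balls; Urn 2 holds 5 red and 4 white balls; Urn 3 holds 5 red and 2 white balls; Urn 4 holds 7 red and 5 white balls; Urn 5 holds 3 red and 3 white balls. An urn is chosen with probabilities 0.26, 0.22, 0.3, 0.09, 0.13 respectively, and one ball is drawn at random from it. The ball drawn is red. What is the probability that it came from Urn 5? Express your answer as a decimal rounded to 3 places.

Posterior probability ≈ 0.110

Tabulate prior·likelihood by source: [1] prior 0.26, lik 0.5294, product 0.1376; [2] prior 0.22, lik 0.5556, product 0.1222; [3] prior 0.3, lik 0.7143, product 0.2143; [4] prior 0.09, lik 0.5833, product 0.05250; [5] prior 0.13, lik 0.5, product 0.06500.
Normalizing constant = 0.59165; the posterior for Urn 5 is its product over the sum, 0.06500/0.59165 = 0.110.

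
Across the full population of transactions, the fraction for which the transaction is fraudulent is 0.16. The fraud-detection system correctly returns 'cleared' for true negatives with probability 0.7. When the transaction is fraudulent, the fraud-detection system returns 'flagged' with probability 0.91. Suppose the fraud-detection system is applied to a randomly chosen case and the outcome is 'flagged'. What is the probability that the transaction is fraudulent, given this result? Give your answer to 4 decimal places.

Write H for 'the transaction is fraudulent'. Prior odds H:¬H = 0.16/0.84 = 0.19048. For the 'flagged' outcome, the likelihood ratio is 0.91/0.3 = 3.0333.
Posterior odds = 0.19048 × 3.0333 = 0.57778, so P(H|E) = 0.57778/(1+0.57778) = 0.3662.

P(H | E) ≈ 0.3662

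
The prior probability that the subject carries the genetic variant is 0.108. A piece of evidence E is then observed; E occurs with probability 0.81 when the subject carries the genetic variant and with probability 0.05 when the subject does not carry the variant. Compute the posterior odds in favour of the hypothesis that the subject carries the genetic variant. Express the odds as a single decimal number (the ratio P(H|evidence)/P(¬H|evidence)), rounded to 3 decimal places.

Posterior odds ≈ 1.961

Prior odds = 0.108/(1−0.108) = 0.12108.
Likelihood ratio for E = 0.81/0.05 = 16.200.
Posterior odds = prior odds × LR = 1.9614.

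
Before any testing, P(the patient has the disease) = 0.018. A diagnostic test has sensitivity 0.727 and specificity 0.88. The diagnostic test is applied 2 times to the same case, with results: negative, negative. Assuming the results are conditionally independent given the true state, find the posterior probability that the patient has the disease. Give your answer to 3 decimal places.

With H the event that the patient has the disease, the joint likelihood of the observed sequence is P(data|H) = 0.273·0.273 = 0.074529 and P(data|¬H) = 0.88·0.88 = 0.77440.
Bayes: P(H|data) = 0.018·0.074529 / (0.018·0.074529 + 0.982·0.77440) = 0.0013415/0.76180 = 0.0018.

Posterior P(H) ≈ 0.002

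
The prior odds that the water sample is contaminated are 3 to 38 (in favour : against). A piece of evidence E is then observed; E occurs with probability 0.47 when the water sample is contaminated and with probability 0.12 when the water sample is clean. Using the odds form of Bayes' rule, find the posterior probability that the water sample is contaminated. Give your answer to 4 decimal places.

Posterior probability ≈ 0.2362

Prior odds = 3/38 = 0.078947. In log-odds, ln(0.078947) = -2.5390.
Add log likelihood ratio: ln(3.9167) = 1.3652.
Posterior log-odds = -1.1737, so posterior odds = exp(-1.1737) = 0.30921. Converting, P(H|E) = 0.30921/1.3092 = 0.2362.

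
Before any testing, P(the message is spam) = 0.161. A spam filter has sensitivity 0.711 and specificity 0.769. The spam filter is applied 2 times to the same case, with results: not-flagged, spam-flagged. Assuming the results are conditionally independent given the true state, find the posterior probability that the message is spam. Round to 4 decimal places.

Let H be the event that the message is spam; start with P(H) = 0.161. P('spam-flagged'|H) = 0.711, P('spam-flagged'|¬H) = 0.231.
Update on result 1 ('not-flagged'): P(H) ← 0.289·0.1610 / (0.289·0.1610 + 0.769·0.8390) = 0.046529/0.69172 = 0.0673.
Update on result 2 ('spam-flagged'): P(H) ← 0.711·0.0673 / (0.711·0.0673 + 0.231·0.9327) = 0.047826/0.26329 = 0.1816.

Posterior P(H) ≈ 0.1816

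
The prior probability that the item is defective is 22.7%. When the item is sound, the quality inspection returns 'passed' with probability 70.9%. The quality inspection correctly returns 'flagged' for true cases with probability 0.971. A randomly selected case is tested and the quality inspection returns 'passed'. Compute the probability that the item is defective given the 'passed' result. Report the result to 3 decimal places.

Let H be the event that the item is defective. P(H) = 0.227, so P(¬H) = 0.773. With E the 'passed' result, P(E|H) = 0.029 and P(E|¬H) = 0.709.
P(E) = 0.029·0.227 + 0.709·0.773 = 0.0065830 + 0.54806 = 0.55464.
By Bayes' theorem, P(H|E) = 0.0065830 / 0.55464 = 0.012.

P(H | E) ≈ 0.012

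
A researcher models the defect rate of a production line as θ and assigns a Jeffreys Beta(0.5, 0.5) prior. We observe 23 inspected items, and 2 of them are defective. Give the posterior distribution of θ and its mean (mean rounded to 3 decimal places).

Observing 2 successes and 21 failures updates Beta(0.5, 0.5) by adding the success and failure counts to the two shape parameters: α = 0.5+2 = 2.5, β = 0.5+21 = 21.5.
E[θ | data] = 2.5/(2.5+21.5) = 0.104.

Posterior: Beta(2.5, 21.5); mean ≈ 0.104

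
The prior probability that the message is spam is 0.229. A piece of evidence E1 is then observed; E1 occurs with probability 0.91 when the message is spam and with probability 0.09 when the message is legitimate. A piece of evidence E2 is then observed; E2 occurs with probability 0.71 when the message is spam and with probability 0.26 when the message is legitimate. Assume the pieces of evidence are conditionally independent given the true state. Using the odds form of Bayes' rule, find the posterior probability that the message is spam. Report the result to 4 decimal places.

Posterior probability ≈ 0.8913

Prior odds = 0.229/(1−0.229) = 0.29702.
Likelihood ratio for E1 = 0.91/0.09 = 10.111.
Likelihood ratio for E2 = 0.71/0.26 = 2.7308.
Posterior odds = prior odds × LR₁ × LR₂ = 8.2010.
Posterior probability = odds/(1+odds) = 8.2010/9.2010 = 0.8913.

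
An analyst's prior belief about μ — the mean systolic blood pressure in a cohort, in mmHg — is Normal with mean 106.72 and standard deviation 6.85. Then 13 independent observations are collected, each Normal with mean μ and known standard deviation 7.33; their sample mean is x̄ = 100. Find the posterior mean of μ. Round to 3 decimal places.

Prior precision 1/τ₀² = 1/6.85² = 0.0213117; data precision n/σ² = 13/7.33² = 0.241955.
Posterior precision = 0.0213117 + 0.241955 = 0.263267.
Posterior mean = (0.0213117·106.72 + 0.241955·100) / 0.263267 = 100.544.

Posterior mean ≈ 100.544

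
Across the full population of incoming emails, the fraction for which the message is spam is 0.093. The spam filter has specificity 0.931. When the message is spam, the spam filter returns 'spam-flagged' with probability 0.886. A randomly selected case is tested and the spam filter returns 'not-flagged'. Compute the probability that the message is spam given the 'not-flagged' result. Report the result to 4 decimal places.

Write H for 'the message is spam'. Prior odds H:¬H = 0.093/0.907 = 0.10254. For the 'not-flagged' outcome, the likelihood ratio is 0.114/0.931 = 0.12245.
Posterior odds = 0.10254 × 0.12245 = 0.012555, so P(H|E) = 0.012555/(1+0.012555) = 0.0124.

P(H | E) ≈ 0.0124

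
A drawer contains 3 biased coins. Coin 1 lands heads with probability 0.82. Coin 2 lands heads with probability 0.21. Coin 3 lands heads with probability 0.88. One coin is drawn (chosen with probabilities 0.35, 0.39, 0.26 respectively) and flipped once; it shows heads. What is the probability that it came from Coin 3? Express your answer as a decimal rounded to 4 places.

Tabulate prior·likelihood by source: [1] prior 0.35, lik 0.82, product 0.2870; [2] prior 0.39, lik 0.21, product 0.08190; [3] prior 0.26, lik 0.88, product 0.2288.
Normalizing constant = 0.59770; the posterior for Coin 3 is its product over the sum, 0.2288/0.59770 = 0.3828.

Posterior probability ≈ 0.3828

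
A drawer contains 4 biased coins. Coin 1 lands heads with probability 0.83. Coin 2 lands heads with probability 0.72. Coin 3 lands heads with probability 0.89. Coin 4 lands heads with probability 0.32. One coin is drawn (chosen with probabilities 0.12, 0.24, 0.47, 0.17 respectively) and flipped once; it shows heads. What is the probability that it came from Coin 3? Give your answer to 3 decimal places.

Posterior probability ≈ 0.561

P(heads|C1) = 0.83; P(heads|C2) = 0.72; P(heads|C3) = 0.89; P(heads|C4) = 0.32.
Prior × likelihood for each source: 0.12·0.83=0.09960, 0.24·0.72=0.1728, 0.47·0.89=0.4183, 0.17·0.32=0.05440. Summing gives P(heads) = 0.74510.
P(Coin 3 | heads) = 0.4183 / 0.74510 = 0.561.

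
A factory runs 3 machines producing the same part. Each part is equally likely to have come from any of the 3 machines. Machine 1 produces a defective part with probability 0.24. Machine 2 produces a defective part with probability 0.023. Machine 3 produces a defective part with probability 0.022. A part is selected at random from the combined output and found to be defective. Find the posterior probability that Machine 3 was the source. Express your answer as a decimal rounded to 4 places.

Posterior probability ≈ 0.0772

Tabulate prior·likelihood by source: [1] prior 0.333333, lik 0.24, product 0.08000; [2] prior 0.333333, lik 0.023, product 0.007667; [3] prior 0.333333, lik 0.022, product 0.007333.
Normalizing constant = 0.095000; the posterior for Machine 3 is its product over the sum, 0.007333/0.095000 = 0.0772.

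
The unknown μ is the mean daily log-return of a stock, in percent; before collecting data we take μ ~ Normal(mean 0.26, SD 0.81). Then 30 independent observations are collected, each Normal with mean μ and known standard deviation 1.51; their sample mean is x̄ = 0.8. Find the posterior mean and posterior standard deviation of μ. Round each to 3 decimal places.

With known σ, the Normal prior is conjugate. Weight on the data is w = (n/σ²)/(n/σ² + 1/τ₀²) = 13.1573/(13.1573+1.52416) = 0.89618.
Posterior mean = w·x̄ + (1−w)·μ₀ = 0.89618·0.8 + 0.10382·0.26 = 0.744. Posterior variance = 1/(13.1573+1.52416) = 0.0681130, so SD = 0.261.

Posterior mean ≈ 0.744; posterior SD ≈ 0.261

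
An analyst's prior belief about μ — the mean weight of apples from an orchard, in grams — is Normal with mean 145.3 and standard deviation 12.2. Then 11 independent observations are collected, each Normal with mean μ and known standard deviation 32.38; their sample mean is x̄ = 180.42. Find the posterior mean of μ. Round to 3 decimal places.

With known σ, the Normal prior is conjugate. Weight on the data is w = (n/σ²)/(n/σ² + 1/τ₀²) = 0.0104915/(0.0104915+0.00671862) = 0.60961.
Posterior mean = w·x̄ + (1−w)·μ₀ = 0.60961·180.42 + 0.39039·145.3 = 166.710.

Posterior mean ≈ 166.710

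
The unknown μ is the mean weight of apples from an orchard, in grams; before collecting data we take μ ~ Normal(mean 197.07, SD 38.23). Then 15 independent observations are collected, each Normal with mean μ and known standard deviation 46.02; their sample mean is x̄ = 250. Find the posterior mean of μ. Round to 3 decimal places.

Posterior mean ≈ 245.337

Prior precision 1/τ₀² = 1/38.23² = 0.00068421; data precision n/σ² = 15/46.02² = 0.00708269.
Posterior precision = 0.00068421 + 0.00708269 = 0.00776690.
Posterior mean = (0.00068421·197.07 + 0.00708269·250) / 0.00776690 = 245.337.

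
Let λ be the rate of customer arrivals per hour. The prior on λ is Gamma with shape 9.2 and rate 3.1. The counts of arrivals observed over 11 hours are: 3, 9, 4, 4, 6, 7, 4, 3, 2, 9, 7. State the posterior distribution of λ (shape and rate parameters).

Posterior: Gamma(shape=67.2, rate=14.1)

Total count ∑xᵢ = 58 over n = 11 hours.
Gamma is conjugate to the Poisson likelihood: posterior is Gamma(shape = 9.2+58 = 67.2, rate = 3.1+11 = 14.1).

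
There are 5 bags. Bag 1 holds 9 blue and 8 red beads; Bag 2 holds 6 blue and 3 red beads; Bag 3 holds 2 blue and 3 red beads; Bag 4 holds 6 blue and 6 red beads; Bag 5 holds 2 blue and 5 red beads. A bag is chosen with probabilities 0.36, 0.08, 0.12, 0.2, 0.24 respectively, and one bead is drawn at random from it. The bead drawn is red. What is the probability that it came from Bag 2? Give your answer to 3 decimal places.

Tabulate prior·likelihood by source: [1] prior 0.36, lik 0.4706, product 0.1694; [2] prior 0.08, lik 0.3333, product 0.02667; [3] prior 0.12, lik 0.6, product 0.07200; [4] prior 0.2, lik 0.5, product 0.1000; [5] prior 0.24, lik 0.7143, product 0.1714.
Normalizing constant = 0.53951; the posterior for Bag 2 is its product over the sum, 0.02667/0.53951 = 0.049.

Posterior probability ≈ 0.049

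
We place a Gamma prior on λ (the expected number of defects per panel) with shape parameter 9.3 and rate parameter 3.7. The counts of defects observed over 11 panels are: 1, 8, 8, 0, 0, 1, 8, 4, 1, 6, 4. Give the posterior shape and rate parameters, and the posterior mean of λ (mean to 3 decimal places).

Posterior: Gamma(shape=50.3, rate=14.7); mean ≈ 3.422

The Poisson likelihood adds the total count to the shape and the number of exposure periods to the rate. Here ∑xᵢ = 41 and n = 11, so shape 9.3→50.3 and rate 3.7→14.7.
Posterior mean = shape/rate = 50.3/14.7 = 3.422.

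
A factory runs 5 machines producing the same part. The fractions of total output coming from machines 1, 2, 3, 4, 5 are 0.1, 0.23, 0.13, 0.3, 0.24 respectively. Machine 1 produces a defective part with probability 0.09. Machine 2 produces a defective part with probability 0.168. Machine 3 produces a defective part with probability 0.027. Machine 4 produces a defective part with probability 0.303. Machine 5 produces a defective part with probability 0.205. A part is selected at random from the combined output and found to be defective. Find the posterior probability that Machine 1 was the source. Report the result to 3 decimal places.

Tabulate prior·likelihood by source: [1] prior 0.1, lik 0.09, product 0.009000; [2] prior 0.23, lik 0.168, product 0.03864; [3] prior 0.13, lik 0.027, product 0.003510; [4] prior 0.3, lik 0.303, product 0.09090; [5] prior 0.24, lik 0.205, product 0.04920.
Normalizing constant = 0.19125; the posterior for Machine 1 is its product over the sum, 0.009000/0.19125 = 0.047.

Posterior probability ≈ 0.047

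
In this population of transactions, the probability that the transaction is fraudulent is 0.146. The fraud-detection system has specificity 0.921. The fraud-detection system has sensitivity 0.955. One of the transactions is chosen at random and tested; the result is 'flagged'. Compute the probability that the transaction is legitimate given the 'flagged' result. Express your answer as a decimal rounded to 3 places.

Let H be the event that the transaction is fraudulent. P(H) = 0.146, so P(¬H) = 0.854. With E the 'flagged' result, P(E|H) = 0.955 and P(E|¬H) = 0.079.
P(E) = 0.955·0.146 + 0.079·0.854 = 0.13943 + 0.067466 = 0.20690.
By Bayes' theorem, P(H|E) = 0.13943 / 0.20690 = 0.674. Hence P(¬H|E) = 1 − 0.674 = 0.326.

P(¬H | E) ≈ 0.326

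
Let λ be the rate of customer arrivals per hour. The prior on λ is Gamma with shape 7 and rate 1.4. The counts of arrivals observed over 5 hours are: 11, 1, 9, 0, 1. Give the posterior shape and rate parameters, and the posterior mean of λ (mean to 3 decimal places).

The Poisson likelihood adds the total count to the shape and the number of exposure periods to the rate. Here ∑xᵢ = 22 and n = 5, so shape 7→29 and rate 1.4→6.4.
Posterior mean = shape/rate = 29/6.4 = 4.531.

Posterior: Gamma(shape=29, rate=6.4); mean ≈ 4.531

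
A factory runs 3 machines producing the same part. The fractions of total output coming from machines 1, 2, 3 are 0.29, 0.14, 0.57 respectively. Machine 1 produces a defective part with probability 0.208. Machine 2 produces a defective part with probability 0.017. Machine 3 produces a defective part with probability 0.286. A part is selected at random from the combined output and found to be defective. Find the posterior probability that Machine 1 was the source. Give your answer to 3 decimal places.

P(defective|M1) = 0.208; P(defective|M2) = 0.017; P(defective|M3) = 0.286.
Prior × likelihood for each source: 0.29·0.208=0.06032, 0.14·0.017=0.002380, 0.57·0.286=0.1630. Summing gives P(defective) = 0.22572.
P(Machine 1 | defective) = 0.06032 / 0.22572 = 0.267.

Posterior probability ≈ 0.267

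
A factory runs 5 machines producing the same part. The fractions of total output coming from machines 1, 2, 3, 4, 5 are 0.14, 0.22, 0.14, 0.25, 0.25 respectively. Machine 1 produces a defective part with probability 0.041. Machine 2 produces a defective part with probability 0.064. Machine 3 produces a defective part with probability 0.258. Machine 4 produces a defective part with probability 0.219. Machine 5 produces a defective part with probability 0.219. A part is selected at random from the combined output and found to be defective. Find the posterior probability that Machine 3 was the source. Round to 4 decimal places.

Posterior probability ≈ 0.2183

P(defective|M1) = 0.041; P(defective|M2) = 0.064; P(defective|M3) = 0.258; P(defective|M4) = 0.219; P(defective|M5) = 0.219.
Prior × likelihood for each source: 0.14·0.041=0.005740, 0.22·0.064=0.01408, 0.14·0.258=0.03612, 0.25·0.219=0.05475, 0.25·0.219=0.05475. Summing gives P(defective) = 0.16544.
P(Machine 3 | defective) = 0.03612 / 0.16544 = 0.2183.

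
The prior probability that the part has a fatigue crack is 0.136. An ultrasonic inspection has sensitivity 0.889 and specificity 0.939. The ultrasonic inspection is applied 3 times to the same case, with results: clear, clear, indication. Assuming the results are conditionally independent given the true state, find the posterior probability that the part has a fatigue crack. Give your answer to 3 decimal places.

Posterior P(H) ≈ 0.031

With H the event that the part has a fatigue crack, the joint likelihood of the observed sequence is P(data|H) = 0.111·0.111·0.889 = 0.010953 and P(data|¬H) = 0.939·0.939·0.061 = 0.053785.
Bayes: P(H|data) = 0.136·0.010953 / (0.136·0.010953 + 0.864·0.053785) = 0.0014897/0.047960 = 0.0311.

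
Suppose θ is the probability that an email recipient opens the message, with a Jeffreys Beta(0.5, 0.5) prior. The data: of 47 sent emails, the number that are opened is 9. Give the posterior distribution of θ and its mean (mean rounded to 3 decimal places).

The binomial likelihood is conjugate to the Beta prior: with 9 successes and 38 failures, the posterior is Beta(0.5+9, 0.5+38) = Beta(9.5, 38.5).
E[θ | data] = 9.5/(9.5+38.5) = 0.198.

Posterior: Beta(9.5, 38.5); mean ≈ 0.198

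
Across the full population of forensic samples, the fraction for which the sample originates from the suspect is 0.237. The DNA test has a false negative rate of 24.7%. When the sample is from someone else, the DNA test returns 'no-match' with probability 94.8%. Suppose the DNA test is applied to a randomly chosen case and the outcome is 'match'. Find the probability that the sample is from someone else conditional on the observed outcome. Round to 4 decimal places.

P(¬H | E) ≈ 0.1819

Let H be the event that the sample originates from the suspect. P(H) = 0.237, so P(¬H) = 0.763. With E the 'match' result, P(E|H) = 0.753 and P(E|¬H) = 0.052.
P(E) = 0.753·0.237 + 0.052·0.763 = 0.17846 + 0.039676 = 0.21814.
By Bayes' theorem, P(H|E) = 0.17846 / 0.21814 = 0.8181. Hence P(¬H|E) = 1 − 0.8181 = 0.1819.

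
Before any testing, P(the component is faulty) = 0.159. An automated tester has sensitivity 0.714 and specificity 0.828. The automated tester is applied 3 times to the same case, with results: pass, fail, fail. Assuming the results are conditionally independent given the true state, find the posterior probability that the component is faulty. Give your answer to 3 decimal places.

Posterior P(H) ≈ 0.529

Let H be the event that the component is faulty; start with P(H) = 0.159. P('fail'|H) = 0.714, P('fail'|¬H) = 0.172.
Update on result 1 ('pass'): P(H) ← 0.286·0.1590 / (0.286·0.1590 + 0.828·0.8410) = 0.045474/0.74182 = 0.0613.
Update on result 2 ('fail'): P(H) ← 0.714·0.0613 / (0.714·0.0613 + 0.172·0.9387) = 0.043768/0.20522 = 0.2133.
Update on result 3 ('fail'): P(H) ← 0.714·0.2133 / (0.714·0.2133 + 0.172·0.7867) = 0.15228/0.28759 = 0.5295.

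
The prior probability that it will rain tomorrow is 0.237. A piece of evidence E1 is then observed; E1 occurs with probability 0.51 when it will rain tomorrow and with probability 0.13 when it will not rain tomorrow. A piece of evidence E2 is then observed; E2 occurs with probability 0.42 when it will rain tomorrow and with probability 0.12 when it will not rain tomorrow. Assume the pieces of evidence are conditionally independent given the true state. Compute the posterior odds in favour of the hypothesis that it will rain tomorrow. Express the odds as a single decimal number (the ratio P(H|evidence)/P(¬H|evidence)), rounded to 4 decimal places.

Prior odds = 0.237/(1−0.237) = 0.31062.
Likelihood ratio for E1 = 0.51/0.13 = 3.9231.
Likelihood ratio for E2 = 0.42/0.12 = 3.5000.
Posterior odds = prior odds × LR₁ × LR₂ = 4.2650.

Posterior odds ≈ 4.2650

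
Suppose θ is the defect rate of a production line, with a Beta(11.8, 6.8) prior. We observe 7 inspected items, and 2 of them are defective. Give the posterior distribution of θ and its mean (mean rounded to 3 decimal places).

Posterior: Beta(13.8, 11.8); mean ≈ 0.539

Observing 2 successes and 5 failures updates Beta(11.8, 6.8) by adding the success and failure counts to the two shape parameters: α = 11.8+2 = 13.8, β = 6.8+5 = 11.8.
Posterior mean = α/(α+β) = 13.8/25.6 = 0.539.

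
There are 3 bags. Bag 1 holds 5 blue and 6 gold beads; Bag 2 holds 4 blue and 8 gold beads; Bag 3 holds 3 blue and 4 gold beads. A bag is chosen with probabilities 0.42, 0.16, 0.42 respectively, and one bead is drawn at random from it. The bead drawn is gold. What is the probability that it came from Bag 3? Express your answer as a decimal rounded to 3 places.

Posterior probability ≈ 0.417

P(gold|Bag 1) = 0.5455; P(gold|Bag 2) = 0.6667; P(gold|Bag 3) = 0.5714.
Prior × likelihood for each source: 0.42·0.5455=0.2291, 0.16·0.6667=0.1067, 0.42·0.5714=0.2400. Summing gives P(gold) = 0.57576.
P(Bag 3 | gold) = 0.2400 / 0.57576 = 0.417.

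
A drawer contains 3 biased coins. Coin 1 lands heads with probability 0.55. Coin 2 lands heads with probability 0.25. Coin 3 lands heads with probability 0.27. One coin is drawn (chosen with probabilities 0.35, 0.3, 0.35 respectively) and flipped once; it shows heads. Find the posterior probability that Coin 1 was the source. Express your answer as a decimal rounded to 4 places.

P(heads|C1) = 0.55; P(heads|C2) = 0.25; P(heads|C3) = 0.27.
Prior × likelihood for each source: 0.35·0.55=0.1925, 0.3·0.25=0.07500, 0.35·0.27=0.09450. Summing gives P(heads) = 0.36200.
P(Coin 1 | heads) = 0.1925 / 0.36200 = 0.5318.

Posterior probability ≈ 0.5318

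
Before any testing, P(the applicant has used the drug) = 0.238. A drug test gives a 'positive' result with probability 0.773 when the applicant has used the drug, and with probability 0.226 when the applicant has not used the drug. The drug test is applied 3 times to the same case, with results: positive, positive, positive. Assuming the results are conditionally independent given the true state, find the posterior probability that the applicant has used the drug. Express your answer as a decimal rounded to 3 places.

Posterior P(H) ≈ 0.926

Let H be the event that the applicant has used the drug; start with P(H) = 0.238. P('positive'|H) = 0.773, P('positive'|¬H) = 0.226.
Update on result 1 ('positive'): P(H) ← 0.773·0.2380 / (0.773·0.2380 + 0.226·0.7620) = 0.18397/0.35619 = 0.5165.
Update on result 2 ('positive'): P(H) ← 0.773·0.5165 / (0.773·0.5165 + 0.226·0.4835) = 0.39926/0.50853 = 0.7851.
Update on result 3 ('positive'): P(H) ← 0.773·0.7851 / (0.773·0.7851 + 0.226·0.2149) = 0.60690/0.65547 = 0.9259.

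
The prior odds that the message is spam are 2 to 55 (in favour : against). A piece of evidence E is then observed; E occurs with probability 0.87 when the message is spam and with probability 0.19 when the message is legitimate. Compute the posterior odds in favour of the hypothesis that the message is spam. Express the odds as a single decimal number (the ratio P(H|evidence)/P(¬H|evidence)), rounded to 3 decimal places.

Prior odds = 2/55 = 0.036364.
Likelihood ratio for E = 0.87/0.19 = 4.5789.
Posterior odds = prior odds × LR = 0.16651.

Posterior odds ≈ 0.167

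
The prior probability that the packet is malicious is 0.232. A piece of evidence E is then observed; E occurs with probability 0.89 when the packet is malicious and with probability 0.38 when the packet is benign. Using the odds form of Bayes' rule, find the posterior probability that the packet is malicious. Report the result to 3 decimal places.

Prior odds = 0.232/(1−0.232) = 0.30208.
Likelihood ratio for E = 0.89/0.38 = 2.3421.
Posterior odds = prior odds × LR = 0.70751.
Posterior probability = odds/(1+odds) = 0.70751/1.7075 = 0.414.

Posterior probability ≈ 0.414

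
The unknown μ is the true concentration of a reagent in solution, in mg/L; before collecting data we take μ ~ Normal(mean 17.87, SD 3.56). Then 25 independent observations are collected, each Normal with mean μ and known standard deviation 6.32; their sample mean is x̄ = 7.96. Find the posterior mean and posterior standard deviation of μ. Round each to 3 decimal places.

Prior precision 1/τ₀² = 1/3.56² = 0.0789042; data precision n/σ² = 25/6.32² = 0.625901.
Posterior precision = 0.0789042 + 0.625901 = 0.704805, giving posterior SD = 1/√0.704805 = 1.191.
Posterior mean = (0.0789042·17.87 + 0.625901·7.96) / 0.704805 = 9.069.

Posterior mean ≈ 9.069; posterior SD ≈ 1.191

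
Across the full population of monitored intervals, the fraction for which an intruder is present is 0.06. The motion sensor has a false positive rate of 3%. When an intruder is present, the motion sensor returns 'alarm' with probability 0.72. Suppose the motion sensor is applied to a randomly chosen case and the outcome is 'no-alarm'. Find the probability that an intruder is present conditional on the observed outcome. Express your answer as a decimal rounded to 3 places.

Write H for 'an intruder is present'. Prior odds H:¬H = 0.06/0.94 = 0.063830. For the 'no-alarm' outcome, the likelihood ratio is 0.28/0.97 = 0.28866.
Posterior odds = 0.063830 × 0.28866 = 0.018425, so P(H|E) = 0.018425/(1+0.018425) = 0.018.

P(H | E) ≈ 0.018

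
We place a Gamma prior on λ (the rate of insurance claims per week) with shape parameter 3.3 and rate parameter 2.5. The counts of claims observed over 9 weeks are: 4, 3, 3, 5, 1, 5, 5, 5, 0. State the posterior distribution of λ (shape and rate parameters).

Total count ∑xᵢ = 31 over n = 9 weeks.
Gamma is conjugate to the Poisson likelihood: posterior is Gamma(shape = 3.3+31 = 34.3, rate = 2.5+9 = 11.5).

Posterior: Gamma(shape=34.3, rate=11.5)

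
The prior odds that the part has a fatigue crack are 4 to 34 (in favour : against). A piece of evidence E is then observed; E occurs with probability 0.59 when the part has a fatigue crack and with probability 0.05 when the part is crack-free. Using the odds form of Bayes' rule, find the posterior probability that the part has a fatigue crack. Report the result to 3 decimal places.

Posterior probability ≈ 0.581

Prior odds = 4/34 = 0.11765. In log-odds, ln(0.11765) = -2.1401.
Add log likelihood ratio: ln(11.800) = 2.4681.
Posterior log-odds = 0.32803, so posterior odds = exp(0.32803) = 1.3882. Converting, P(H|E) = 1.3882/2.3882 = 0.581.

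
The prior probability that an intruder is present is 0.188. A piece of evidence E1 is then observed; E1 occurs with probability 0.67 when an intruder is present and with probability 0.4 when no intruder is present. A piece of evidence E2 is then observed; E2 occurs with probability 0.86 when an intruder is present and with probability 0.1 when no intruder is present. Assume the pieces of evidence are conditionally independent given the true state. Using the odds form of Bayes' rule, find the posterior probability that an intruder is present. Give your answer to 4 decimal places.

Prior odds = 0.188/(1−0.188) = 0.23153.
Likelihood ratio for E1 = 0.67/0.4 = 1.6750.
Likelihood ratio for E2 = 0.86/0.1 = 8.6000.
Posterior odds = prior odds × LR₁ × LR₂ = 3.3351.
Posterior probability = odds/(1+odds) = 3.3351/4.3351 = 0.7693.

Posterior probability ≈ 0.7693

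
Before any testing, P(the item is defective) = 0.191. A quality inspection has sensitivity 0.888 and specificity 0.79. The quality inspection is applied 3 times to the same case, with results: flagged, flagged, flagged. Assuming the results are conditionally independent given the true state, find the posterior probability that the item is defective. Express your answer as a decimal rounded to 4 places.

Let H be the event that the item is defective; start with P(H) = 0.191. P('flagged'|H) = 0.888, P('flagged'|¬H) = 0.21.
Update on result 1 ('flagged'): P(H) ← 0.888·0.1910 / (0.888·0.1910 + 0.21·0.8090) = 0.16961/0.33950 = 0.4996.
Update on result 2 ('flagged'): P(H) ← 0.888·0.4996 / (0.888·0.4996 + 0.21·0.5004) = 0.44363/0.54872 = 0.8085.
Update on result 3 ('flagged'): P(H) ← 0.888·0.8085 / (0.888·0.8085 + 0.21·0.1915) = 0.71794/0.75815 = 0.9470.

Posterior P(H) ≈ 0.9470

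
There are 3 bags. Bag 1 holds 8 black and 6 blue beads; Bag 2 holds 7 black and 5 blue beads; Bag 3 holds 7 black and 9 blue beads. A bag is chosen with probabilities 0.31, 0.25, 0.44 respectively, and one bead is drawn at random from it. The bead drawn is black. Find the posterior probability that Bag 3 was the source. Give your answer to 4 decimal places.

Tabulate prior·likelihood by source: [1] prior 0.31, lik 0.5714, product 0.1771; [2] prior 0.25, lik 0.5833, product 0.1458; [3] prior 0.44, lik 0.4375, product 0.1925.
Normalizing constant = 0.51548; the posterior for Bag 3 is its product over the sum, 0.1925/0.51548 = 0.3734.

Posterior probability ≈ 0.3734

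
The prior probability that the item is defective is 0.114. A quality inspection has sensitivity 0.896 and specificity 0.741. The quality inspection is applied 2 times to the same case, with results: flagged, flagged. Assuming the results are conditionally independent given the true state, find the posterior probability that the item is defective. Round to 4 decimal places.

Posterior P(H) ≈ 0.6063

Let H be the event that the item is defective; start with P(H) = 0.114. P('flagged'|H) = 0.896, P('flagged'|¬H) = 0.259.
Update on result 1 ('flagged'): P(H) ← 0.896·0.1140 / (0.896·0.1140 + 0.259·0.8860) = 0.10214/0.33162 = 0.3080.
Update on result 2 ('flagged'): P(H) ← 0.896·0.3080 / (0.896·0.3080 + 0.259·0.6920) = 0.27598/0.45521 = 0.6063.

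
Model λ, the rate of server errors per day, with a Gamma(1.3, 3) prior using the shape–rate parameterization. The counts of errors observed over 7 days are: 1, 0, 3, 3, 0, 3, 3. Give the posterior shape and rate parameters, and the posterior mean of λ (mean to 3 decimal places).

Total count ∑xᵢ = 13 over n = 7 days.
Gamma is conjugate to the Poisson likelihood: posterior is Gamma(shape = 1.3+13 = 14.3, rate = 3+7 = 10).
E[λ | data] = 14.3/10 = 1.430.

Posterior: Gamma(shape=14.3, rate=10); mean ≈ 1.430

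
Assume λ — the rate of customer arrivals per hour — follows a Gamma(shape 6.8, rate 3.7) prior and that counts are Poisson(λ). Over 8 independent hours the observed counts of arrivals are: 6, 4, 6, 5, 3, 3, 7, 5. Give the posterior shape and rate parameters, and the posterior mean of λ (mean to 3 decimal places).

Total count ∑xᵢ = 39 over n = 8 hours.
Gamma is conjugate to the Poisson likelihood: posterior is Gamma(shape = 6.8+39 = 45.8, rate = 3.7+8 = 11.7).
Posterior mean = shape/rate = 45.8/11.7 = 3.915.

Posterior: Gamma(shape=45.8, rate=11.7); mean ≈ 3.915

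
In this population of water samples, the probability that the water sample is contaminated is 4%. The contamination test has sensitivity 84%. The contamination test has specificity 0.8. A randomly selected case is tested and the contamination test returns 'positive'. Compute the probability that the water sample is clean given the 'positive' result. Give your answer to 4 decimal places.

P(¬H | E) ≈ 0.8511

Let H be the event that the water sample is contaminated. P(H) = 0.04, so P(¬H) = 0.96. With E the 'positive' result, P(E|H) = 0.84 and P(E|¬H) = 0.2.
P(E) = 0.84·0.04 + 0.2·0.96 = 0.033600 + 0.19200 = 0.22560.
By Bayes' theorem, P(H|E) = 0.033600 / 0.22560 = 0.1489. Hence P(¬H|E) = 1 − 0.1489 = 0.8511.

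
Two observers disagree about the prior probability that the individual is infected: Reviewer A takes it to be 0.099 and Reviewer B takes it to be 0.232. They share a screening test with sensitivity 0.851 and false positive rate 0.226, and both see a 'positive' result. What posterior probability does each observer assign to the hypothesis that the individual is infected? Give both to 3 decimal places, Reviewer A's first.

P('+'|H) = 0.851, P('+'|¬H) = 0.226.
Reviewer A: numerator 0.851·0.099 = 0.084249; evidence = 0.084249+0.226·0.901 = 0.28787; posterior = 0.293.
Reviewer B: numerator 0.851·0.232 = 0.19743; evidence = 0.19743+0.226·0.768 = 0.37100; posterior = 0.532.

Reviewer A: 0.293; Reviewer B: 0.532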